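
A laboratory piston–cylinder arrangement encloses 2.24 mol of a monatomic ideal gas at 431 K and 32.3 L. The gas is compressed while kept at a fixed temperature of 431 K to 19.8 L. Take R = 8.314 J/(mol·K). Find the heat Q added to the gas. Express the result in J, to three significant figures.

Isothermal ⇒ ΔU = 0, so Q = W = nRT ln(V₂/V₁).
Q = (2.24)(8.314)(431) ln(19.8/32.3) = 8027 × -0.4894 = -3928 J.

Q ≈ -3930 J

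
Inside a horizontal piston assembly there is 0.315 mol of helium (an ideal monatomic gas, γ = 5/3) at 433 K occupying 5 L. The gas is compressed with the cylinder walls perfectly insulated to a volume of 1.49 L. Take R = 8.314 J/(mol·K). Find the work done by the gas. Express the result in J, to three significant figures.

W ≈ -2110 J

Adiabatic: TV^(γ−1) = const with γ = 5/3.
T₂ = T₁ (V₁/V₂)^(γ−1) = 433 × (5/1.49)^0.667 = 433 × 2.241 = 970.5 K.
W_by = nCᵥ(T₁ − T₂) = (0.315)(12.47)(433 − 970.5) = -2112 J.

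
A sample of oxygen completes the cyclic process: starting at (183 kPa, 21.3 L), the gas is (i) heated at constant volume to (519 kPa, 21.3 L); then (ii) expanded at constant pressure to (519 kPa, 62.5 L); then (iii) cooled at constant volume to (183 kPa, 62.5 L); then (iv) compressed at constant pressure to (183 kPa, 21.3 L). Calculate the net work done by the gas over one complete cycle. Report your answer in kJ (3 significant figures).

Constant-volume legs do no work.
W(ii) = (519)(62.5 − 21.3) = 21383 J; W(iv) = (183)(21.3 − 62.5) = -7540 J.
W_net = 21383 − 7540 = 13843 J (the clockwise enclosed area).

W_net ≈ 13.8 kJ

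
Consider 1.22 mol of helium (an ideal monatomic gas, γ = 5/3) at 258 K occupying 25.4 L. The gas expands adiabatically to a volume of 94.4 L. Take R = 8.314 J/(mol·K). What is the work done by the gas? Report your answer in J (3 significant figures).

W ≈ 2290 J

Adiabatic: TV^(γ−1) = const with γ = 5/3.
T₂ = T₁ (V₁/V₂)^(γ−1) = 258 × (25.4/94.4)^0.667 = 258 × 0.4168 = 107.5 K.
W_by = nCᵥ(T₁ − T₂) = (1.22)(12.47)(258 − 107.5) = 2289 J.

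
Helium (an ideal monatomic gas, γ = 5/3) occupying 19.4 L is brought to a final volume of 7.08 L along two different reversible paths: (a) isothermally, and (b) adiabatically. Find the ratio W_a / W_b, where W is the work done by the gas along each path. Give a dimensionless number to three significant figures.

Path (a) isothermal: W = P₁V₁ ln(V₂/V₁) → W_a/(P₁V₁) = -1.008.
Path (b) adiabatic: W = P₁V₁(1 − (V₁/V₂)^(γ−1))/(γ−1) → W_b/(P₁V₁) = -1.437.
W_a / W_b = -1.008 / -1.437 = 0.7014.

W_a / W_b ≈ 0.701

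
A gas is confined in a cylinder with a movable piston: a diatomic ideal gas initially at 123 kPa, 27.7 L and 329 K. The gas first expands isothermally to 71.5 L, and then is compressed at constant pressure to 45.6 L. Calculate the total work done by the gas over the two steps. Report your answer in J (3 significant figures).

W_total ≈ 2000 J

Step 1 (isothermal): W = P₁V₁ ln(V₂/V₁) = (3407) ln(71.5/27.7) = 3231 J.
After step 1: P = 47.65 kPa, V = 71.5 L, T = 329 K.
Step 2 (isobaric): W = PΔV = (47.65 kPa)(45.6 − 71.5 L) = -1234 J.
W_total = 3231 − 1234 = 1997 J.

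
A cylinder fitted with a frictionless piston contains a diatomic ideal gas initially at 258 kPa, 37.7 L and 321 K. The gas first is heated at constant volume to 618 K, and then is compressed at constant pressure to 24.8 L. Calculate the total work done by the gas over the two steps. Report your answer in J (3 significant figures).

Step 1 (isochoric): W = 0 (constant volume).
After step 1: P = 496.7 kPa (V unchanged).
Step 2 (isobaric): W = PΔV = (496.7 kPa)(24.8 − 37.7 L) = -6408 J.
W_total = 0 − 6408 = -6408 J.

W_total ≈ -6410 J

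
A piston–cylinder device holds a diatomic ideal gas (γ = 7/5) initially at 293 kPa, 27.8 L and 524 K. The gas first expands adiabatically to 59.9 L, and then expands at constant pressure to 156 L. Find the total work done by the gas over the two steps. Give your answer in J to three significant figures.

W_total ≈ 15000 J

Step 1 (adiabatic): W = (P₁V₁ − P₂V₂)/(γ−1) = (8145 − 5992)/0.4 = 5384 J.
After step 1: P = 100 kPa, V = 59.9 L, T = 385.5 K.
Step 2 (isobaric): W = PΔV = (100 kPa)(156 − 59.9 L) = 9613 J.
W_total = 5384 + 9613 = 14997 J.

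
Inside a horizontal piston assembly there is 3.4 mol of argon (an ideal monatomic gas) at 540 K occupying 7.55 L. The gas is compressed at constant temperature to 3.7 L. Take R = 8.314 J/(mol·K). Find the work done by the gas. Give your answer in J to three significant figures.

W ≈ -10900 J

Isothermal: W = nRT ln(V₂/V₁).
W = (3.4)(8.314)(540) × ln(3.7/7.55)
  = 15265 × -0.7132
W_by_gas = -10887 J.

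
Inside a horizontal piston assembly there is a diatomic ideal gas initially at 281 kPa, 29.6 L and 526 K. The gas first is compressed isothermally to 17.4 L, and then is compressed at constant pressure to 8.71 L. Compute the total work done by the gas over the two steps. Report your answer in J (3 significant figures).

W_total ≈ -8570 J

Step 1 (isothermal): W = P₁V₁ ln(V₂/V₁) = (8318) ln(17.4/29.6) = -4419 J.
After step 1: P = 478 kPa, V = 17.4 L, T = 526 K.
Step 2 (isobaric): W = PΔV = (478 kPa)(8.71 − 17.4 L) = -4154 J.
W_total = -4419 − 4154 = -8573 J.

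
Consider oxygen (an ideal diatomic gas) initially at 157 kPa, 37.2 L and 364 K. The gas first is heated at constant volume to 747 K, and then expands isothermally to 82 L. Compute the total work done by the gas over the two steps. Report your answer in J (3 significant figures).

W_total ≈ 9470 J

Step 1 (isochoric): W = 0 (constant volume).
After step 1: P = 322.2 kPa (V unchanged).
Step 2 (isothermal): W = P₁V₁ ln(V₂/V₁) = (11986) ln(82/37.2) = 9474 J.
W_total = 0 + 9474 = 9474 J.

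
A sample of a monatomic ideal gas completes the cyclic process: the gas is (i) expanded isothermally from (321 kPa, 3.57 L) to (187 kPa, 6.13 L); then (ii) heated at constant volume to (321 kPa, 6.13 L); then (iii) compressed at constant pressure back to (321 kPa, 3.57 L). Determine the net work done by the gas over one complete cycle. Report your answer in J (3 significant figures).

Leg (i): W = PᵢVᵢ ln(V_f/Vᵢ) = (1146) ln(6.13/3.57) = 619.5 J.
Leg (ii): W = 0.
Leg (iii): W = PΔV = (321)(3.57 − 6.13) = -821.8 J.
W_net = 619.5 − 821.8 = -202.2 J.

W_net ≈ -202 J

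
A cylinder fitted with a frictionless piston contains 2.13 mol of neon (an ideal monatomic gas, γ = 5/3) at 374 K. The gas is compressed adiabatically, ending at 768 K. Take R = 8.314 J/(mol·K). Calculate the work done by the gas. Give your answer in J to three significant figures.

Adiabatic ⇒ Q = 0, so W_by = −ΔU = nCᵥ(T₁ − T₂).
Cᵥ = 3R/2 = 12.47 J/(mol·K).
W = (2.13)(12.47)(374 − 768) = -10466 J.

W ≈ -10500 J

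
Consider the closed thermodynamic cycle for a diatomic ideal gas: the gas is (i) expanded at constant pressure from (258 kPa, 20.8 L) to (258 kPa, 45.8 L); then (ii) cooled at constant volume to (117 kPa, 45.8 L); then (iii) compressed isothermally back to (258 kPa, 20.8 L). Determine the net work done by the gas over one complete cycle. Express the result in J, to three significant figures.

Leg (i): W = PΔV = (258)(45.8 − 20.8) = 6450 J.
Leg (ii): W = 0.
Leg (iii): W = PᵢVᵢ ln(V_f/Vᵢ) = (5359) ln(20.8/45.8) = -4230 J.
W_net = 6450 − 4230 = 2220 J.

W_net ≈ 2220 J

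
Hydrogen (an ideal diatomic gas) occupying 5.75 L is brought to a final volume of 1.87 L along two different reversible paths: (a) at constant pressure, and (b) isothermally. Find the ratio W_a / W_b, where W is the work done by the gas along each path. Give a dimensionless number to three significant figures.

Path (a) isobaric: W = P₁(V₂ − V₁) → W_a/(P₁V₁) = -0.6748.
Path (b) isothermal: W = P₁V₁ ln(V₂/V₁) → W_b/(P₁V₁) = -1.123.
W_a / W_b = -0.6748 / -1.123 = 0.6007.

W_a / W_b ≈ 0.601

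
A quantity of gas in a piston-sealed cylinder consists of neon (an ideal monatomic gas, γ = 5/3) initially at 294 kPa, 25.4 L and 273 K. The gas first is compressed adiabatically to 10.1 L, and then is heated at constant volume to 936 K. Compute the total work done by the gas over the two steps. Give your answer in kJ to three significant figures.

W_total ≈ -9.51 kJ

Step 1 (adiabatic): W = (P₁V₁ − P₂V₂)/(γ−1) = (7468 − 13810)/0.667 = -9513 J.
Step 2 (isochoric): W = 0 (constant volume).
W_total = -9513 + 0 = -9513 J.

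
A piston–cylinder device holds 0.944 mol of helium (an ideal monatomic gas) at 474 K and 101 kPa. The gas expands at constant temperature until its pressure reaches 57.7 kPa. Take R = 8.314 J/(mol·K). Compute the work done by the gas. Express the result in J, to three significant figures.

Isothermal process: W = nRT ln(V₂/V₁) = nRT ln(P₁/P₂).
W = (0.944)(8.314)(474) × ln(101/57.7)
  = 3720 × ln(1.75) = 3720 × 0.5599
W_by_gas = 2083 J.

W ≈ 2080 J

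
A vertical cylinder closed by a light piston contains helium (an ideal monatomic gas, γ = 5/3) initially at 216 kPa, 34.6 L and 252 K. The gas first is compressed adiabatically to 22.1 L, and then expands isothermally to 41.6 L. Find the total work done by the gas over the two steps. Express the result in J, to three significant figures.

Step 1 (adiabatic): W = (P₁V₁ − P₂V₂)/(γ−1) = (7474 − 10077)/0.667 = -3905 J.
After step 1: P = 456 kPa, V = 22.1 L, T = 339.8 K.
Step 2 (isothermal): W = P₁V₁ ln(V₂/V₁) = (10077) ln(41.6/22.1) = 6374 J.
W_total = -3905 + 6374 = 2469 J.

W_total ≈ 2470 J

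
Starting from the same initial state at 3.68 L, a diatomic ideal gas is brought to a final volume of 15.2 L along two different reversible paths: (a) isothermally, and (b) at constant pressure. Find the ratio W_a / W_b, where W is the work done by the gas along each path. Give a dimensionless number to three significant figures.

Path (a) isothermal: W = P₁V₁ ln(V₂/V₁) → W_a/(P₁V₁) = 1.418.
Path (b) isobaric: W = P₁(V₂ − V₁) → W_b/(P₁V₁) = 3.13.
W_a / W_b = 1.418 / 3.13 = 0.4531.

W_a / W_b ≈ 0.453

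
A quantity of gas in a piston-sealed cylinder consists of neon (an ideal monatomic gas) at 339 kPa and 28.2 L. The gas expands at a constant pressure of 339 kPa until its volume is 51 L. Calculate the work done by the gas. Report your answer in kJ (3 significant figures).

W ≈ 7.73 kJ

Isobaric: W = P ΔV.
W = (339 kPa)(51 − 28.2 L) = (339)(22.8) = 7729 J.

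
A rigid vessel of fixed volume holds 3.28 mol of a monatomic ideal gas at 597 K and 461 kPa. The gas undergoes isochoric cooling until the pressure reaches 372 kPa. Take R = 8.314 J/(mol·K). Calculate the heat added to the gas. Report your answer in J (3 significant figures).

Q ≈ -4710 J

Constant volume ⇒ W = 0, so Q = ΔU = nCᵥΔT with Cᵥ = 3R/2 = 12.47 J/(mol·K).
At constant V, T₂/T₁ = P₂/P₁ ⇒ ΔT = T₁(P₂/P₁ − 1) = 597·(372/461 − 1) = -115.3 K.
ΔU = (3.28)(12.47)(-115.3) = -4715 J.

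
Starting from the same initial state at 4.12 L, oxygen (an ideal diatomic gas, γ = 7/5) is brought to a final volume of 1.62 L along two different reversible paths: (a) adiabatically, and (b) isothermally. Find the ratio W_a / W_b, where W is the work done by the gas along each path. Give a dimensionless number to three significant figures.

W_a / W_b ≈ 1.21

Path (a) adiabatic: W = P₁V₁(1 − (V₁/V₂)^(γ−1))/(γ−1) → W_a/(P₁V₁) = -1.132.
Path (b) isothermal: W = P₁V₁ ln(V₂/V₁) → W_b/(P₁V₁) = -0.9334.
W_a / W_b = -1.132 / -0.9334 = 1.212.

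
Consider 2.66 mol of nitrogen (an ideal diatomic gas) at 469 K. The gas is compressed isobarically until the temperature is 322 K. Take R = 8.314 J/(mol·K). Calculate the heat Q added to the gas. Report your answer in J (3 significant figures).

Isobaric: W = nRΔT = (2.66)(8.314)(-147) = -3251 J.
ΔU = nCᵥΔT with Cᵥ = 5R/2: ΔU = (2.66)(20.79)(-147) = -8127 J.
Q = ΔU + W = -8127 − 3251 = -11378 J.

Q ≈ -11400 J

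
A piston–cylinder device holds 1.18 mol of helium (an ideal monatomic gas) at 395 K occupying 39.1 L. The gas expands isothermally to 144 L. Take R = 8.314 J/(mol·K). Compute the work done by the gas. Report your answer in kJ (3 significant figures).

W ≈ 5.05 kJ

Isothermal: W = nRT ln(V₂/V₁).
W = (1.18)(8.314)(395) × ln(144/39.1)
  = 3875 × 1.304
W_by_gas = 5052 J.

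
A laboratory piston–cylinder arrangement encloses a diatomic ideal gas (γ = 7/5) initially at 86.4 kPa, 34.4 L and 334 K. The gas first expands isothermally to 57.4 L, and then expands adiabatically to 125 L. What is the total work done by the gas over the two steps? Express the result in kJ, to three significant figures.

W_total ≈ 3.51 kJ

Step 1 (isothermal): W = P₁V₁ ln(V₂/V₁) = (2972) ln(57.4/34.4) = 1522 J.
After step 1: P = 51.78 kPa, V = 57.4 L, T = 334 K.
Step 2 (adiabatic): W = (P₁V₁ − P₂V₂)/(γ−1) = (2972 − 2177)/0.4 = 1988 J.
W_total = 1522 + 1988 = 3509 J.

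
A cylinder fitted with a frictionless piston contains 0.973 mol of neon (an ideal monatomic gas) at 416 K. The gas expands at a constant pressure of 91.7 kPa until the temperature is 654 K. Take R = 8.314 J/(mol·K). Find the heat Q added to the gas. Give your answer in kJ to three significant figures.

Q ≈ 4.81 kJ

Isobaric: W = nRΔT = (0.973)(8.314)(238) = 1925 J.
ΔU = nCᵥΔT with Cᵥ = 3R/2: ΔU = (0.973)(12.47)(238) = 2888 J.
Q = ΔU + W = 2888 + 1925 = 4813 J.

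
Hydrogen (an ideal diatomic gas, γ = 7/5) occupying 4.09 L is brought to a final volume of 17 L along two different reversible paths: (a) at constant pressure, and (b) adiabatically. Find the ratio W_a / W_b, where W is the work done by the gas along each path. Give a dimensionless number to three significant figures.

W_a / W_b ≈ 2.91

Path (a) isobaric: W = P₁(V₂ − V₁) → W_a/(P₁V₁) = 3.156.
Path (b) adiabatic: W = P₁V₁(1 − (V₁/V₂)^(γ−1))/(γ−1) → W_b/(P₁V₁) = 1.086.
W_a / W_b = 3.156 / 1.086 = 2.907.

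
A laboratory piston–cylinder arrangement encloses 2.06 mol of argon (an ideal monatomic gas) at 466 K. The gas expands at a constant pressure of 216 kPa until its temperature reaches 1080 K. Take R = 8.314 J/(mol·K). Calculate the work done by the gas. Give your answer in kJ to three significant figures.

Isobaric: W = P ΔV = nR ΔT.
W = (2.06)(8.314)(1080 − 466) = 10516 J.

W ≈ 10.5 kJ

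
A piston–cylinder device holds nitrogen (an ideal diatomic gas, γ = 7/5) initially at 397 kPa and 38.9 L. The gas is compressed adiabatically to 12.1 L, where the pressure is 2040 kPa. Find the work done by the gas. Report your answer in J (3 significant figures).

Adiabatic: W = (P₁V₁ − P₂V₂)/(γ − 1) with γ = 7/5.
P₁V₁ = 15443 J, P₂V₂ = 24684 J.
W = (15443 − 24684) / 0.4 = -23102 J.

W ≈ -23100 J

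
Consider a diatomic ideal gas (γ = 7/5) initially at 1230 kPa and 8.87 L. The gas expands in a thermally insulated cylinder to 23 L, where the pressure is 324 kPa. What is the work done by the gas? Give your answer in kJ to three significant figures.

Adiabatic: W = (P₁V₁ − P₂V₂)/(γ − 1) with γ = 7/5.
P₁V₁ = 10910 J, P₂V₂ = 7452 J.
W = (10910 − 7452) / 0.4 = 8645 J.

W ≈ 8.65 kJ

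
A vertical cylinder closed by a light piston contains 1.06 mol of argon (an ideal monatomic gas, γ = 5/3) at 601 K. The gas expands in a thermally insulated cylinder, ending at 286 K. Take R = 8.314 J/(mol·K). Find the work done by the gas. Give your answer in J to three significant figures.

W ≈ 4160 J

Adiabatic ⇒ Q = 0, so W_by = −ΔU = nCᵥ(T₁ − T₂).
Cᵥ = 3R/2 = 12.47 J/(mol·K).
W = (1.06)(12.47)(601 − 286) = 4164 J.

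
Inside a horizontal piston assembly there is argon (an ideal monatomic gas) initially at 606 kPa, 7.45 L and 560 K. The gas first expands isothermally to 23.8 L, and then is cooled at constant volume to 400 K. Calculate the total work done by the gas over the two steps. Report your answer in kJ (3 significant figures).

W_total ≈ 5.24 kJ

Step 1 (isothermal): W = P₁V₁ ln(V₂/V₁) = (4515) ln(23.8/7.45) = 5244 J.
Step 2 (isochoric): W = 0 (constant volume).
W_total = 5244 + 0 = 5244 J.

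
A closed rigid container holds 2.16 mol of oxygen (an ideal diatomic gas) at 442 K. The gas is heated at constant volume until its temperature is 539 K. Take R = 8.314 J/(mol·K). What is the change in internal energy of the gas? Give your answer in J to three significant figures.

ΔU ≈ 4350 J

Constant volume ⇒ W = 0, so Q = ΔU = nCᵥΔT with Cᵥ = 5R/2 = 20.79 J/(mol·K).
ΔU = (2.16)(20.79)(539 − 442) = 4355 J.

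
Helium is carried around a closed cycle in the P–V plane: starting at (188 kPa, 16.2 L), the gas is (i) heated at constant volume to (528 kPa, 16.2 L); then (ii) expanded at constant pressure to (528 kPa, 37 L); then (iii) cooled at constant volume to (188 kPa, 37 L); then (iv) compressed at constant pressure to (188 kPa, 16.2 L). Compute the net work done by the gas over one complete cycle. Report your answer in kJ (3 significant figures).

W_net ≈ 7.07 kJ

Constant-volume legs do no work.
W(ii) = (528)(37 − 16.2) = 10982 J; W(iv) = (188)(16.2 − 37) = -3910 J.
W_net = 10982 − 3910 = 7072 J (the clockwise enclosed area).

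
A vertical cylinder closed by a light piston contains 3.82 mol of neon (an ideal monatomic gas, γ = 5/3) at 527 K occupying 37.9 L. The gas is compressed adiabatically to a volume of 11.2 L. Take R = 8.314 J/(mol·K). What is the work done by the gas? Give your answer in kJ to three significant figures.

W ≈ -31.5 kJ

Adiabatic: TV^(γ−1) = const with γ = 5/3.
T₂ = T₁ (V₁/V₂)^(γ−1) = 527 × (37.9/11.2)^0.667 = 527 × 2.254 = 1188 K.
W_by = nCᵥ(T₁ − T₂) = (3.82)(12.47)(527 − 1188) = -31482 J.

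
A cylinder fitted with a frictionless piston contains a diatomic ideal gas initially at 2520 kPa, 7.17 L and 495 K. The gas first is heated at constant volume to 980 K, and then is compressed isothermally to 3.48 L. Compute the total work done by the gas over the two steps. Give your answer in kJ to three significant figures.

Step 1 (isochoric): W = 0 (constant volume).
After step 1: P = 4989 kPa (V unchanged).
Step 2 (isothermal): W = P₁V₁ ln(V₂/V₁) = (35772) ln(3.48/7.17) = -25858 J.
W_total = 0 − 25858 = -25858 J.

W_total ≈ -25.9 kJ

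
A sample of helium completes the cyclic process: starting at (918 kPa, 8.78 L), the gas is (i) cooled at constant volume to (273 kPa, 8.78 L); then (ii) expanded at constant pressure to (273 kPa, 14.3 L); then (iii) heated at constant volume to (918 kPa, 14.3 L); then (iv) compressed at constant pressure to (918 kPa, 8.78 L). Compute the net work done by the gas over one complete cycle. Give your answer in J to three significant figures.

Constant-volume legs do no work.
W(ii) = (273)(14.3 − 8.78) = 1507 J; W(iv) = (918)(8.78 − 14.3) = -5067 J.
W_net = 1507 − 5067 = -3560 J (the counter-clockwise enclosed area).

W_net ≈ -3560 J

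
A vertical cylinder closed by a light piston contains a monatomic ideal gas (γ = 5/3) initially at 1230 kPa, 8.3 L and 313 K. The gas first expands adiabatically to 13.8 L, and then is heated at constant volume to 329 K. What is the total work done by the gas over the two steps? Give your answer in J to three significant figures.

Step 1 (adiabatic): W = (P₁V₁ − P₂V₂)/(γ−1) = (10209 − 7274)/0.667 = 4402 J.
Step 2 (isochoric): W = 0 (constant volume).
W_total = 4402 + 0 = 4402 J.

W_total ≈ 4400 J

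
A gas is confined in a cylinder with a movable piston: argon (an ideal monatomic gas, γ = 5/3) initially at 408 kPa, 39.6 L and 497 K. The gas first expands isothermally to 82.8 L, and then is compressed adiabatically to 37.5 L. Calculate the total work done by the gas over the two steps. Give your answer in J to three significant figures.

W_total ≈ -4940 J

Step 1 (isothermal): W = P₁V₁ ln(V₂/V₁) = (16157) ln(82.8/39.6) = 11917 J.
After step 1: P = 195.1 kPa, V = 82.8 L, T = 497 K.
Step 2 (adiabatic): W = (P₁V₁ − P₂V₂)/(γ−1) = (16157 − 27396)/0.667 = -16859 J.
W_total = 11917 − 16859 = -4942 J.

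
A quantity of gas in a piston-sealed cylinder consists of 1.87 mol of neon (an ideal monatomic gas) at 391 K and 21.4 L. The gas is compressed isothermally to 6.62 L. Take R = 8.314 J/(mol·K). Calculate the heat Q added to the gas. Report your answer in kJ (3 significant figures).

Isothermal ⇒ ΔU = 0, so Q = W = nRT ln(V₂/V₁).
Q = (1.87)(8.314)(391) ln(6.62/21.4) = 6079 × -1.173 = -7132 J.

Q ≈ -7.13 kJ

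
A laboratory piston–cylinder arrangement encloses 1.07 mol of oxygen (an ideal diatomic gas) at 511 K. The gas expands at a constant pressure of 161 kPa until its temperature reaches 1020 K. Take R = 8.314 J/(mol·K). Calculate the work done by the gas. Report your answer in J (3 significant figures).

Isobaric: W = P ΔV = nR ΔT.
W = (1.07)(8.314)(1020 − 511) = 4528 J.

W ≈ 4530 J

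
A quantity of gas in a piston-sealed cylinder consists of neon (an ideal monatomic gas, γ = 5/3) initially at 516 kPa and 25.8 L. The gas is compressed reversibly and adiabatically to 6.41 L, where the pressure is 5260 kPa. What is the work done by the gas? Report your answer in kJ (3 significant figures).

Adiabatic: W = (P₁V₁ − P₂V₂)/(γ − 1) with γ = 5/3.
P₁V₁ = 13313 J, P₂V₂ = 33717 J.
W = (13313 − 33717) / 0.6667 = -30606 J.

W ≈ -30.6 kJ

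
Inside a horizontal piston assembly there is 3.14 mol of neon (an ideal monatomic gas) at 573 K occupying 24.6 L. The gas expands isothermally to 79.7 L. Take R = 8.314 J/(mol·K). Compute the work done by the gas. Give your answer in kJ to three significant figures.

Isothermal: W = nRT ln(V₂/V₁).
W = (3.14)(8.314)(573) × ln(79.7/24.6)
  = 14959 × 1.176
W_by_gas = 17584 J.

W ≈ 17.6 kJ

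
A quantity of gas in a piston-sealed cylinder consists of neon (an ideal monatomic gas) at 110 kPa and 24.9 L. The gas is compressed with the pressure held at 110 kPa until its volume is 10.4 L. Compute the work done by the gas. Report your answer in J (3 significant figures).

Isobaric: W = P ΔV.
W = (110 kPa)(10.4 − 24.9 L) = (110)(-14.5) = -1595 J.

W ≈ -1600 J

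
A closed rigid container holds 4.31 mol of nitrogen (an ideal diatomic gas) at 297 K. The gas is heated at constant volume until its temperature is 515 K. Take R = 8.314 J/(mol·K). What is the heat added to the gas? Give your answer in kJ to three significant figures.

Q ≈ 19.5 kJ

Constant volume ⇒ W = 0, so Q = ΔU = nCᵥΔT with Cᵥ = 5R/2 = 20.79 J/(mol·K).
ΔU = (4.31)(20.79)(515 − 297) = 19529 J.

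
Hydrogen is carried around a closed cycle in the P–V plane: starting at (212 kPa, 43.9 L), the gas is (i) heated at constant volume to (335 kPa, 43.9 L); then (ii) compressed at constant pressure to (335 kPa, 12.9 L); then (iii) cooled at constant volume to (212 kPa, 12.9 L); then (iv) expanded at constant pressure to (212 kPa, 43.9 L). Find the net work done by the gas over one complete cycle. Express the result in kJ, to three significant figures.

Constant-volume legs do no work.
W(ii) = (335)(12.9 − 43.9) = -10385 J; W(iv) = (212)(43.9 − 12.9) = 6572 J.
W_net = -10385 + 6572 = -3813 J (the counter-clockwise enclosed area).

W_net ≈ -3.81 kJ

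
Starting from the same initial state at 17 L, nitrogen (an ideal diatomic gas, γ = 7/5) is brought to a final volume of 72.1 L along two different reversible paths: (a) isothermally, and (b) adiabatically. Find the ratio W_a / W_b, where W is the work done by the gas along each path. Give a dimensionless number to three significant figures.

Path (a) isothermal: W = P₁V₁ ln(V₂/V₁) → W_a/(P₁V₁) = 1.445.
Path (b) adiabatic: W = P₁V₁(1 − (V₁/V₂)^(γ−1))/(γ−1) → W_b/(P₁V₁) = 1.097.
W_a / W_b = 1.445 / 1.097 = 1.317.

W_a / W_b ≈ 1.32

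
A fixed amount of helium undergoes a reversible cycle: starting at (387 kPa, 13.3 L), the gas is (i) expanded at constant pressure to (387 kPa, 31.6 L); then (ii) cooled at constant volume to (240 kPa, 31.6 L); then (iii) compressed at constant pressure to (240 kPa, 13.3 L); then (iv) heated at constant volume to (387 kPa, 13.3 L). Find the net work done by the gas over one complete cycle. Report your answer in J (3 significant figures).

Constant-volume legs do no work.
W(i) = (387)(31.6 − 13.3) = 7082 J; W(iii) = (240)(13.3 − 31.6) = -4392 J.
W_net = 7082 − 4392 = 2690 J (the clockwise enclosed area).

W_net ≈ 2690 J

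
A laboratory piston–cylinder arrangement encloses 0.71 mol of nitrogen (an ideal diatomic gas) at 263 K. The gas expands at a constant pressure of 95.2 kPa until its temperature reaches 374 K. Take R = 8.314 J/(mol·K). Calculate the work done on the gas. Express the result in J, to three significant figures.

W ≈ -655 J

Isobaric: W = P ΔV = nR ΔT.
W = (0.71)(8.314)(374 − 263) = 655.2 J.
Work on gas = −W_by = -655.2 J.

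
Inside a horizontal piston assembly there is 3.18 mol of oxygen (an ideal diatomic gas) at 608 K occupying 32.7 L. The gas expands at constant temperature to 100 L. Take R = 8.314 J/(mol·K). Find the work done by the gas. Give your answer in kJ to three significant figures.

W ≈ 18.0 kJ

Isothermal: W = nRT ln(V₂/V₁).
W = (3.18)(8.314)(608) × ln(100/32.7)
  = 16075 × 1.118
W_by_gas = 17968 J.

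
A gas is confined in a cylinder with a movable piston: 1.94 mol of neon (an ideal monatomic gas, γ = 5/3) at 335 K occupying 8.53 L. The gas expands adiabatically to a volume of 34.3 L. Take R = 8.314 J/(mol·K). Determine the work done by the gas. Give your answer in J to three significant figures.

Adiabatic: TV^(γ−1) = const with γ = 5/3.
T₂ = T₁ (V₁/V₂)^(γ−1) = 335 × (8.53/34.3)^0.667 = 335 × 0.3955 = 132.5 K.
W_by = nCᵥ(T₁ − T₂) = (1.94)(12.47)(335 − 132.5) = 4900 J.

W ≈ 4900 J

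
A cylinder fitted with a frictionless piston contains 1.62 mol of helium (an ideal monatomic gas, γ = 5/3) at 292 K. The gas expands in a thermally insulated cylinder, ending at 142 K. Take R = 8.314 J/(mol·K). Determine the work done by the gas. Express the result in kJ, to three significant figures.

W ≈ 3.03 kJ

Adiabatic ⇒ Q = 0, so W_by = −ΔU = nCᵥ(T₁ − T₂).
Cᵥ = 3R/2 = 12.47 J/(mol·K).
W = (1.62)(12.47)(292 − 142) = 3030 J.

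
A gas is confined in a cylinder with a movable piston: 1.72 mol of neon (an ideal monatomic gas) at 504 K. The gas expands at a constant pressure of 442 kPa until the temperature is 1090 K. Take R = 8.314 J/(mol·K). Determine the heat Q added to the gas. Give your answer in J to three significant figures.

Isobaric: W = nRΔT = (1.72)(8.314)(586) = 8380 J.
ΔU = nCᵥΔT with Cᵥ = 3R/2: ΔU = (1.72)(12.47)(586) = 12570 J.
Q = ΔU + W = 12570 + 8380 = 20950 J.

Q ≈ 20900 J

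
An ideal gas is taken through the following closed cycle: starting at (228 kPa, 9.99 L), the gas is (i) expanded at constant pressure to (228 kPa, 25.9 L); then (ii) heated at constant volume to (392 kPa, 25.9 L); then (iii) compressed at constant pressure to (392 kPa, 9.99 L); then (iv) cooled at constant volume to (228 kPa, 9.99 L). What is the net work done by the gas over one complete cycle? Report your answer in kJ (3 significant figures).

W_net ≈ -2.61 kJ

Constant-volume legs do no work.
W(i) = (228)(25.9 − 9.99) = 3627 J; W(iii) = (392)(9.99 − 25.9) = -6237 J.
W_net = 3627 − 6237 = -2609 J (the counter-clockwise enclosed area).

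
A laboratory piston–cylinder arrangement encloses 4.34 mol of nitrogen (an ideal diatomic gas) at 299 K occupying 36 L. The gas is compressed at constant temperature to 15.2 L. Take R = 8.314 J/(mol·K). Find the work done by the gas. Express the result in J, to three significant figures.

W ≈ -9300 J

Isothermal: W = nRT ln(V₂/V₁).
W = (4.34)(8.314)(299) × ln(15.2/36)
  = 10789 × -0.8622
W_by_gas = -9302 J.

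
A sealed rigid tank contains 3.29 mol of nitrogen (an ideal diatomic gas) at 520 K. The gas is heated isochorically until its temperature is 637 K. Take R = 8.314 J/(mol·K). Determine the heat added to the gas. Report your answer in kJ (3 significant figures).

Constant volume ⇒ W = 0, so Q = ΔU = nCᵥΔT with Cᵥ = 5R/2 = 20.79 J/(mol·K).
ΔU = (3.29)(20.79)(637 − 520) = 8001 J.

Q ≈ 8.00 kJ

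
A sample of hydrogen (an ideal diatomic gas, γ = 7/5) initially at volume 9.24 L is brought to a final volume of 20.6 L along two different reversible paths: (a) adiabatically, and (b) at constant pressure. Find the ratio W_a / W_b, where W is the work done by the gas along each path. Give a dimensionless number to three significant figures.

W_a / W_b ≈ 0.558

Path (a) adiabatic: W = P₁V₁(1 − (V₁/V₂)^(γ−1))/(γ−1) → W_a/(P₁V₁) = 0.6859.
Path (b) isobaric: W = P₁(V₂ − V₁) → W_b/(P₁V₁) = 1.229.
W_a / W_b = 0.6859 / 1.229 = 0.5579.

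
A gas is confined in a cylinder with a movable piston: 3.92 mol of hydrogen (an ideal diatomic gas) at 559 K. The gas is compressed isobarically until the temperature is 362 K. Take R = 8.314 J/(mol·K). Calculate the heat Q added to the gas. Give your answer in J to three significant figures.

Q ≈ -22500 J

Isobaric: W = nRΔT = (3.92)(8.314)(-197) = -6420 J.
ΔU = nCᵥΔT with Cᵥ = 5R/2: ΔU = (3.92)(20.79)(-197) = -16051 J.
Q = ΔU + W = -16051 − 6420 = -22471 J.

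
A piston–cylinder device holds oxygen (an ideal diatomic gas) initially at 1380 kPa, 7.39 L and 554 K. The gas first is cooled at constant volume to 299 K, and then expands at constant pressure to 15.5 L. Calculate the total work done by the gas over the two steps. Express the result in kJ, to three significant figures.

Step 1 (isochoric): W = 0 (constant volume).
After step 1: P = 744.8 kPa (V unchanged).
Step 2 (isobaric): W = PΔV = (744.8 kPa)(15.5 − 7.39 L) = 6040 J.
W_total = 0 + 6040 = 6040 J.

W_total ≈ 6.04 kJ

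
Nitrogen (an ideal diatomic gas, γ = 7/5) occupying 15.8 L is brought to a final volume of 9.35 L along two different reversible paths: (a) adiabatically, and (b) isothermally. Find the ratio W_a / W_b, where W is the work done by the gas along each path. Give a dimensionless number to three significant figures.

Path (a) adiabatic: W = P₁V₁(1 − (V₁/V₂)^(γ−1))/(γ−1) → W_a/(P₁V₁) = -0.5837.
Path (b) isothermal: W = P₁V₁ ln(V₂/V₁) → W_b/(P₁V₁) = -0.5246.
W_a / W_b = -0.5837 / -0.5246 = 1.113.

W_a / W_b ≈ 1.11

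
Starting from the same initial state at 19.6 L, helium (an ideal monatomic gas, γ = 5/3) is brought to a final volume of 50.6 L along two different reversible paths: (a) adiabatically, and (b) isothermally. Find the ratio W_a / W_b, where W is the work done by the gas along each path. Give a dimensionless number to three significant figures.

W_a / W_b ≈ 0.741

Path (a) adiabatic: W = P₁V₁(1 − (V₁/V₂)^(γ−1))/(γ−1) → W_a/(P₁V₁) = 0.7029.
Path (b) isothermal: W = P₁V₁ ln(V₂/V₁) → W_b/(P₁V₁) = 0.9484.
W_a / W_b = 0.7029 / 0.9484 = 0.7412.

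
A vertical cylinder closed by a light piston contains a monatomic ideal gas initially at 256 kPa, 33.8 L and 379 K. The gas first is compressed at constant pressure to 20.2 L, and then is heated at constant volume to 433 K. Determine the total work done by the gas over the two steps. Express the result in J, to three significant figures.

Step 1 (isobaric): W = PΔV = (256 kPa)(20.2 − 33.8 L) = -3482 J.
Step 2 (isochoric): W = 0 (constant volume).
W_total = -3482 + 0 = -3482 J.

W_total ≈ -3480 J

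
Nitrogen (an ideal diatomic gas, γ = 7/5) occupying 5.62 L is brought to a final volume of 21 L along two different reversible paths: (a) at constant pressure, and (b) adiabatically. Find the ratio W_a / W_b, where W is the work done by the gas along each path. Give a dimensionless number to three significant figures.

W_a / W_b ≈ 2.67

Path (a) isobaric: W = P₁(V₂ − V₁) → W_a/(P₁V₁) = 2.737.
Path (b) adiabatic: W = P₁V₁(1 − (V₁/V₂)^(γ−1))/(γ−1) → W_b/(P₁V₁) = 1.024.
W_a / W_b = 2.737 / 1.024 = 2.671.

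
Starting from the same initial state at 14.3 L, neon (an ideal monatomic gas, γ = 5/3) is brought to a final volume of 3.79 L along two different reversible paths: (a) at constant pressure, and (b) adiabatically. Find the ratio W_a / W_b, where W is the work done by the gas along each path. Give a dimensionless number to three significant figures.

W_a / W_b ≈ 0.344

Path (a) isobaric: W = P₁(V₂ − V₁) → W_a/(P₁V₁) = -0.735.
Path (b) adiabatic: W = P₁V₁(1 − (V₁/V₂)^(γ−1))/(γ−1) → W_b/(P₁V₁) = -2.135.
W_a / W_b = -0.735 / -2.135 = 0.3442.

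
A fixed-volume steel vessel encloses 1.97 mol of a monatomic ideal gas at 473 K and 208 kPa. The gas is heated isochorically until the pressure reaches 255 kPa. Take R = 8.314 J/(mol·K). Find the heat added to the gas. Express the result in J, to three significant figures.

Q ≈ 2630 J

Constant volume ⇒ W = 0, so Q = ΔU = nCᵥΔT with Cᵥ = 3R/2 = 12.47 J/(mol·K).
At constant V, T₂/T₁ = P₂/P₁ ⇒ ΔT = T₁(P₂/P₁ − 1) = 473·(255/208 − 1) = 106.9 K.
ΔU = (1.97)(12.47)(106.9) = 2626 J.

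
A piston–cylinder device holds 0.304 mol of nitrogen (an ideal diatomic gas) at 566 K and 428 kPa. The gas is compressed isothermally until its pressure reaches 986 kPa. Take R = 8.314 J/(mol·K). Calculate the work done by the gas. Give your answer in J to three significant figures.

W ≈ -1190 J

Isothermal process: W = nRT ln(V₂/V₁) = nRT ln(P₁/P₂).
W = (0.304)(8.314)(566) × ln(428/986)
  = 1431 × ln(0.4341) = 1431 × -0.8345
W_by_gas = -1194 J.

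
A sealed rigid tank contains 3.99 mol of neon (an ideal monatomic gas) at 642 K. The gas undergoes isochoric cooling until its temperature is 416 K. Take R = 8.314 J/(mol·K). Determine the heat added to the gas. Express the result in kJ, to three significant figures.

Q ≈ -11.2 kJ

Constant volume ⇒ W = 0, so Q = ΔU = nCᵥΔT with Cᵥ = 3R/2 = 12.47 J/(mol·K).
ΔU = (3.99)(12.47)(416 − 642) = -11246 J.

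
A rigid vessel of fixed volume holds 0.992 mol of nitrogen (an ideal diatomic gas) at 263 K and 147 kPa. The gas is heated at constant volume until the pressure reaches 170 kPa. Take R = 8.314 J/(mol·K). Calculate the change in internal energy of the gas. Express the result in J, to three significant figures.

Constant volume ⇒ W = 0, so Q = ΔU = nCᵥΔT with Cᵥ = 5R/2 = 20.79 J/(mol·K).
At constant V, T₂/T₁ = P₂/P₁ ⇒ ΔT = T₁(P₂/P₁ − 1) = 263·(170/147 − 1) = 41.15 K.
ΔU = (0.992)(20.79)(41.15) = 848.5 J.

ΔU ≈ 848 J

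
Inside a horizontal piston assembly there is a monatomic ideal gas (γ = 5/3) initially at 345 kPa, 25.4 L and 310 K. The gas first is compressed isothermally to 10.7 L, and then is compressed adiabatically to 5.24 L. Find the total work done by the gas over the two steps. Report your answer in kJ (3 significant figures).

W_total ≈ -15.6 kJ

Step 1 (isothermal): W = P₁V₁ ln(V₂/V₁) = (8763) ln(10.7/25.4) = -7576 J.
After step 1: P = 819 kPa, V = 10.7 L, T = 310 K.
Step 2 (adiabatic): W = (P₁V₁ − P₂V₂)/(γ−1) = (8763 − 14104)/0.667 = -8012 J.
W_total = -7576 − 8012 = -15588 J.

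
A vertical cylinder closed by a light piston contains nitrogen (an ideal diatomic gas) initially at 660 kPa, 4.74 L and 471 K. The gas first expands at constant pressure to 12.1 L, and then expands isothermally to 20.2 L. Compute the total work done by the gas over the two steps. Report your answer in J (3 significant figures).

W_total ≈ 8950 J

Step 1 (isobaric): W = PΔV = (660 kPa)(12.1 − 4.74 L) = 4858 J.
After step 1: P = 660 kPa, V = 12.1 L, T = 1202 K.
Step 2 (isothermal): W = P₁V₁ ln(V₂/V₁) = (7986) ln(20.2/12.1) = 4093 J.
W_total = 4858 + 4093 = 8950 J.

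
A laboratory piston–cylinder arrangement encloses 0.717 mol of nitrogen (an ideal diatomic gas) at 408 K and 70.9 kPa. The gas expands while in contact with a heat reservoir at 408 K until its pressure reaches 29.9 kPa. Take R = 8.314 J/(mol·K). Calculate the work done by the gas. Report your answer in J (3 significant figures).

W ≈ 2100 J

Isothermal process: W = nRT ln(V₂/V₁) = nRT ln(P₁/P₂).
W = (0.717)(8.314)(408) × ln(70.9/29.9)
  = 2432 × ln(2.371) = 2432 × 0.8634
W_by_gas = 2100 J.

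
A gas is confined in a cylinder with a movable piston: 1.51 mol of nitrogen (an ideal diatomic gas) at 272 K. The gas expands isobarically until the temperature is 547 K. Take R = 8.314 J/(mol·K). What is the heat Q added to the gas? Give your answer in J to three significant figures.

Isobaric: W = nRΔT = (1.51)(8.314)(275) = 3452 J.
ΔU = nCᵥΔT with Cᵥ = 5R/2: ΔU = (1.51)(20.79)(275) = 8631 J.
Q = ΔU + W = 8631 + 3452 = 12083 J.

Q ≈ 12100 J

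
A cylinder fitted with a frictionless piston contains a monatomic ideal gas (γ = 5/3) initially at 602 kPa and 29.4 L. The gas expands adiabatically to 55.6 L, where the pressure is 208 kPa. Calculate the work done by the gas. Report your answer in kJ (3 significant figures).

Adiabatic: W = (P₁V₁ − P₂V₂)/(γ − 1) with γ = 5/3.
P₁V₁ = 17699 J, P₂V₂ = 11565 J.
W = (17699 − 11565) / 0.6667 = 9201 J.

W ≈ 9.20 kJ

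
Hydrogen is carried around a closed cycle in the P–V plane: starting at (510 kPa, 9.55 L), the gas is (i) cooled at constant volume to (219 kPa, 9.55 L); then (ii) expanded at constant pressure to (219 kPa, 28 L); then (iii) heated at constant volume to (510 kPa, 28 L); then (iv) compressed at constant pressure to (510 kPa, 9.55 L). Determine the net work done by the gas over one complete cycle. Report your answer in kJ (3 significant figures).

Constant-volume legs do no work.
W(ii) = (219)(28 − 9.55) = 4041 J; W(iv) = (510)(9.55 − 28) = -9410 J.
W_net = 4041 − 9410 = -5369 J (the counter-clockwise enclosed area).

W_net ≈ -5.37 kJ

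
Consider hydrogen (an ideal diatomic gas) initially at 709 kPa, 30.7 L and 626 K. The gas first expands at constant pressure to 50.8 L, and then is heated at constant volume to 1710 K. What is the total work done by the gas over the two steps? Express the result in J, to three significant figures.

Step 1 (isobaric): W = PΔV = (709 kPa)(50.8 − 30.7 L) = 14251 J.
Step 2 (isochoric): W = 0 (constant volume).
W_total = 14251 + 0 = 14251 J.

W_total ≈ 14300 J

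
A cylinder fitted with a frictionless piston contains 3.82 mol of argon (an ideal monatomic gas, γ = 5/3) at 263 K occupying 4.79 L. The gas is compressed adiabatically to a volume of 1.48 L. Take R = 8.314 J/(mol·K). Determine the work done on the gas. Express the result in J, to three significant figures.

W ≈ 14900 J

Adiabatic: TV^(γ−1) = const with γ = 5/3.
T₂ = T₁ (V₁/V₂)^(γ−1) = 263 × (4.79/1.48)^0.667 = 263 × 2.188 = 575.4 K.
W_by = nCᵥ(T₁ − T₂) = (3.82)(12.47)(263 − 575.4) = -14885 J.
Work on gas = −W_by = 14885 J.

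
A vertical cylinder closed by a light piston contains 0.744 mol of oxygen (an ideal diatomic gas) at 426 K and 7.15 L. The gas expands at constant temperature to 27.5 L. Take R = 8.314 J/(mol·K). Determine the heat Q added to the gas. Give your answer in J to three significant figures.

Isothermal ⇒ ΔU = 0, so Q = W = nRT ln(V₂/V₁).
Q = (0.744)(8.314)(426) ln(27.5/7.15) = 2635 × 1.347 = 3550 J.

Q ≈ 3550 J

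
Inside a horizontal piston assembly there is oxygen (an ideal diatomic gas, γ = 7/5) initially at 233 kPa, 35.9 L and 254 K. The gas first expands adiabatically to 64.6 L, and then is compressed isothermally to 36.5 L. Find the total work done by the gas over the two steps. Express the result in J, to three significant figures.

Step 1 (adiabatic): W = (P₁V₁ − P₂V₂)/(γ−1) = (8365 − 6613)/0.4 = 4379 J.
After step 1: P = 102.4 kPa, V = 64.6 L, T = 200.8 K.
Step 2 (isothermal): W = P₁V₁ ln(V₂/V₁) = (6613) ln(36.5/64.6) = -3775 J.
W_total = 4379 − 3775 = 604 J.

W_total ≈ 604 J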